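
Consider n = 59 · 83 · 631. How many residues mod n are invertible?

φ(3090007) = 3090007 · (1 − 1/59) · (1 − 1/83) · (1 − 1/631)
       = 3090007 · 2996280/3090007 = 2996280.

2996280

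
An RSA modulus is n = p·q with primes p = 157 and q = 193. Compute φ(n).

φ(30301) = 30301 · (1 − 1/157) · (1 − 1/193)
       = 30301 · 29952/30301 = 29952.

29952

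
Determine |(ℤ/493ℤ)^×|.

448

493 = 17 · 29.
φ(493) = 493 · (1 − 1/17) · (1 − 1/29)
       = 493 · 448/493 = 448.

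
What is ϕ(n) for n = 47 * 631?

28980

φ(29657) = 29657 · (1 − 1/47) · (1 − 1/631)
       = 29657 · 28980/29657 = 28980.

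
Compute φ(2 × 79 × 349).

27144

φ(2) = 2 − 1 = 1.
φ(79) = 79 − 1 = 78.
φ(349) = 349 − 1 = 348.
Multiply: 1 · 78 · 348 = 27144.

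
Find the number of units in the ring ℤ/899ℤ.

899 = 29 · 31.
φ(29) = 29 − 1 = 28.
φ(31) = 31 − 1 = 30.
Since φ is multiplicative, φ(899) = 28 · 30 = 840.

840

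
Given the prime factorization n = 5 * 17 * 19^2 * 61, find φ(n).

1313280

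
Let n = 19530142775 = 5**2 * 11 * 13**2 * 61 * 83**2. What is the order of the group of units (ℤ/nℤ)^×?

12740832000

φ(19530142775) = 19530142775 · (1 − 1/5) · (1 − 1/11) · (1 − 1/13) · (1 − 1/61) · (1 − 1/83)
       = 19530142775 · 2361600/3620045 = 12740832000.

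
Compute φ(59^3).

φ(59^3) = 59^3 − 59^2 = 205379 − 3481 = 201898.

201898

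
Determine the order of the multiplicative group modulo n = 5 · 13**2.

φ(845) = 845 · (1 − 1/5) · (1 − 1/13)
       = 845 · 48/65 = 624.

624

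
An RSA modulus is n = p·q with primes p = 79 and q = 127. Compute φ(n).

9828

φ(79) = 79 − 1 = 78.
φ(127) = 127 − 1 = 126.
φ(10033) = 78 × 126 = 9828.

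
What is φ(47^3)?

101614

φ(47^3) = 47^3 − 47^2 = 103823 − 2209 = 101614.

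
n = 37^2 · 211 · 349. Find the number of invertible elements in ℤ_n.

97342560

φ(37^2) = 37^2 − 37^1 = 1369 − 37 = 1332.
φ(211) = 211 − 1 = 210.
φ(349) = 349 − 1 = 348.
Multiply: 1332 · 210 · 348 = 97342560.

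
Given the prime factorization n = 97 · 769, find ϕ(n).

φ(97) = 97 − 1 = 96.
φ(769) = 769 − 1 = 768.
Multiply: 96 · 768 = 73728.

73728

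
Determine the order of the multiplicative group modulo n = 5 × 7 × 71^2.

φ(176435) = 176435 · (1 − 1/5) · (1 − 1/7) · (1 − 1/71)
       = 176435 · 1680/2485 = 119280.

119280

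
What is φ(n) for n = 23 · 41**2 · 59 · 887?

φ(23) = 23 − 1 = 22.
φ(41^2) = 41^1·(41−1) = 41·40 = 1640.
φ(59) = 59 − 1 = 58.
φ(887) = 887 − 1 = 886.
φ(2023350779) = 22 × 1640 × 58 × 886 = 1854079040.

1854079040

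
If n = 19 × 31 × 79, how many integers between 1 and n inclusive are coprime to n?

42120

φ(19) = 19 − 1 = 18.
φ(31) = 31 − 1 = 30.
φ(79) = 79 − 1 = 78.
Since φ is multiplicative, φ(46531) = 18 · 30 · 78 = 42120.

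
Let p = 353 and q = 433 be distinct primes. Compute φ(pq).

152064

For distinct primes, φ(pq) = (p−1)(q−1) = 352 × 432 = 152064.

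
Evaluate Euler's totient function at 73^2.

φ(73^2) = 73^2 − 73^1 = 5329 − 73 = 5256.

5256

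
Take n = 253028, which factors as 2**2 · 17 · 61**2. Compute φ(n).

117120

φ(2^2) = 2^1·(2−1) = 2·1 = 2.
φ(17) = 17 − 1 = 16.
φ(61^2) = 61^2 − 61^1 = 3721 − 61 = 3660.
Since φ is multiplicative, φ(253028) = 2 · 16 · 3660 = 117120.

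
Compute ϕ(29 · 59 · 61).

97440

φ(29) = 29 − 1 = 28.
φ(59) = 59 − 1 = 58.
φ(61) = 61 − 1 = 60.
Multiply: 28 · 58 · 60 = 97440.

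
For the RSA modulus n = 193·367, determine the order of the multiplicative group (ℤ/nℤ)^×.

φ(70831) = 70831 · (1 − 1/193) · (1 − 1/367)
       = 70831 · 70272/70831 = 70272.

70272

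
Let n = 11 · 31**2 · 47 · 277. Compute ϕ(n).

118072800

φ(11) = 11 − 1 = 10.
φ(31^2) = 31^2 − 31^1 = 961 − 31 = 930.
φ(47) = 47 − 1 = 46.
φ(277) = 277 − 1 = 276.
Since φ is multiplicative, φ(137623849) = 10 · 930 · 46 · 276 = 118072800.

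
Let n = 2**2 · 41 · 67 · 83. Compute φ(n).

432960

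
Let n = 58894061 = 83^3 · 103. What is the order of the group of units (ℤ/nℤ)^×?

φ(83^3) = 83^2·(83−1) = 6889·82 = 564898.
φ(103) = 103 − 1 = 102.
φ(58894061) = 564898 × 102 = 57619596.

57619596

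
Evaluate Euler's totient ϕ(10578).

3360

First factor: 10578 = 2 · 3 · 41 · 43.
φ(2) = 2 − 1 = 1.
φ(3) = 3 − 1 = 2.
φ(41) = 41 − 1 = 40.
φ(43) = 43 − 1 = 42.
Since φ is multiplicative, φ(10578) = 1 · 2 · 40 · 42 = 3360.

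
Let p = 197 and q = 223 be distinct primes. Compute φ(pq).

43512

φ(43931) = 43931 · (1 − 1/197) · (1 − 1/223)
       = 43931 · 43512/43931 = 43512.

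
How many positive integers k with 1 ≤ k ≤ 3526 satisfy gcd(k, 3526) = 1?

1680

3526 = 2 × 41 × 43.
φ(2) = 2 − 1 = 1.
φ(41) = 41 − 1 = 40.
φ(43) = 43 − 1 = 42.
Multiply: 1 · 40 · 42 = 1680.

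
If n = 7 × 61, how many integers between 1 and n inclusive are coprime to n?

360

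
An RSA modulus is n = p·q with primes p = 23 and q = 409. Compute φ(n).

8976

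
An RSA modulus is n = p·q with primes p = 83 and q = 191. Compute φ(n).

15580

φ(pq) = (p−1)(q−1) = 82 · 190 = 15580.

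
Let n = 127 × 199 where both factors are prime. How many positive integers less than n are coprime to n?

24948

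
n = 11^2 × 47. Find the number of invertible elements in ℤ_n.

5060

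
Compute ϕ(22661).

20160

Prime factorization: 22661 = 17 · 31 · 43.
φ(17) = 17 − 1 = 16.
φ(31) = 31 − 1 = 30.
φ(43) = 43 − 1 = 42.
Since φ is multiplicative, φ(22661) = 16 · 30 · 42 = 20160.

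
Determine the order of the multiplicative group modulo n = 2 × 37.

36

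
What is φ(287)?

Factor 287: 287 = 7 · 41.
φ(7) = 7 − 1 = 6.
φ(41) = 41 − 1 = 40.
Multiply: 6 · 40 = 240.

240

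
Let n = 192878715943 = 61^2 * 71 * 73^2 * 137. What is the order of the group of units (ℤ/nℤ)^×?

φ(192878715943) = 192878715943 · (1 − 1/61) · (1 − 1/71) · (1 − 1/73) · (1 − 1/137)
       = 192878715943 · 41126400/43314331 = 183135859200.

183135859200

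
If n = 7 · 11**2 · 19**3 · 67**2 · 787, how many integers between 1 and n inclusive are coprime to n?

14906130766560

φ(20524309306039) = 20524309306039 · (1 − 1/7) · (1 − 1/11) · (1 − 1/19) · (1 − 1/67) · (1 − 1/787)
       = 20524309306039 · 56026080/77142527 = 14906130766560.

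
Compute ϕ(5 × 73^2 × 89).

φ(2371405) = 2371405 · (1 − 1/5) · (1 − 1/73) · (1 − 1/89)
       = 2371405 · 25344/32485 = 1850112.

1850112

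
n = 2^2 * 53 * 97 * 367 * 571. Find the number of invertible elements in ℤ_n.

φ(4309330148) = 4309330148 · (1 − 1/2) · (1 − 1/53) · (1 − 1/97) · (1 − 1/367) · (1 − 1/571)
       = 4309330148 · 1041431040/2154665074 = 2082862080.

2082862080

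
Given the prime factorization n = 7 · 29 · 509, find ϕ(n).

85344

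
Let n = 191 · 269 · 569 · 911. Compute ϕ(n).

26319529600

φ(191) = 191 − 1 = 190.
φ(269) = 269 − 1 = 268.
φ(569) = 569 − 1 = 568.
φ(911) = 911 − 1 = 910.
Multiply: 190 · 268 · 568 · 910 = 26319529600.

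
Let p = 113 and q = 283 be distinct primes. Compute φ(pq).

31584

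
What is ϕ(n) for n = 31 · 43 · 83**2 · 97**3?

7745994627840

φ(8381109927901) = 8381109927901 · (1 − 1/31) · (1 − 1/43) · (1 − 1/83) · (1 − 1/97)
       = 8381109927901 · 9918720/10731983 = 7745994627840.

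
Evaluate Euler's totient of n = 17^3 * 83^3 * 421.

1097077107840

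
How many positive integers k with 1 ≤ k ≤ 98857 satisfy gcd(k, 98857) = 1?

83160

Factor 98857: 98857 = 11^2 · 19 · 43.
φ(11^2) = 11^1·(11−1) = 11·10 = 110.
φ(19) = 19 − 1 = 18.
φ(43) = 43 − 1 = 42.
Since φ is multiplicative, φ(98857) = 110 · 18 · 42 = 83160.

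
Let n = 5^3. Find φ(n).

100

φ(5^3) = 5^2·(5−1) = 25·4 = 100.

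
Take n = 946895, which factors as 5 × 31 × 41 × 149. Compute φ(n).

φ(946895) = 946895 · (1 − 1/5) · (1 − 1/31) · (1 − 1/41) · (1 − 1/149)
       = 946895 · 710400/946895 = 710400.

710400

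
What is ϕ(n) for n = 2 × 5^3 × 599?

φ(149750) = 149750 · (1 − 1/2) · (1 − 1/5) · (1 − 1/599)
       = 149750 · 2392/5990 = 59800.

59800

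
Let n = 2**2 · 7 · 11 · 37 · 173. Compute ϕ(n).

743040

φ(1971508) = 1971508 · (1 − 1/2) · (1 − 1/7) · (1 − 1/11) · (1 − 1/37) · (1 − 1/173)
       = 1971508 · 371520/985754 = 743040.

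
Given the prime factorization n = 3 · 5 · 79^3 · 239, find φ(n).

926863392

φ(3) = 3 − 1 = 2.
φ(5) = 5 − 1 = 4.
φ(79^3) = 79^3 − 79^2 = 493039 − 6241 = 486798.
φ(239) = 239 − 1 = 238.
φ(1767544815) = 2 × 4 × 486798 × 238 = 926863392.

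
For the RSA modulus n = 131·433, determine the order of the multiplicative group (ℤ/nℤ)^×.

For distinct primes, φ(pq) = (p−1)(q−1) = 130 × 432 = 56160.

56160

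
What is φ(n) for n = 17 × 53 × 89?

φ(80189) = 80189 · (1 − 1/17) · (1 − 1/53) · (1 − 1/89)
       = 80189 · 73216/80189 = 73216.

73216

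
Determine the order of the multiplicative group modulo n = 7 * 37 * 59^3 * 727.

φ(38671428047) = 38671428047 · (1 − 1/7) · (1 − 1/37) · (1 − 1/59) · (1 − 1/727)
       = 38671428047 · 9095328/11109287 = 31660836768.

31660836768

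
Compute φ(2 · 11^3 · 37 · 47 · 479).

957797280

φ(2) = 2 − 1 = 1.
φ(11^3) = 11^3 − 11^2 = 1331 − 121 = 1210.
φ(37) = 37 − 1 = 36.
φ(47) = 47 − 1 = 46.
φ(479) = 479 − 1 = 478.
φ(2217395422) = 1 × 1210 × 36 × 46 × 478 = 957797280.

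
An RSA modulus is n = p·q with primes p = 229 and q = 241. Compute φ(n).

54720

φ(n) = (p − 1)(q − 1) = (229−1)(241−1) = 228·240 = 54720.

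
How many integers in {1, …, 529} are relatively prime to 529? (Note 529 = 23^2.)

φ(529) = 529 · (1 − 1/23)
       = 529 · 22/23 = 506.

506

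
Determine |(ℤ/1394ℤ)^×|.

640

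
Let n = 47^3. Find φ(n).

φ(47^3) = 47^3 − 47^2 = 103823 − 2209 = 101614.

101614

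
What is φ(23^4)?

267674

φ(23^4) = 23^3·(23−1) = 12167·22 = 267674.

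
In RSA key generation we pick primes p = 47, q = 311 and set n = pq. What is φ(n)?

14260

φ(47) = 47 − 1 = 46.
φ(311) = 311 − 1 = 310.
Since φ is multiplicative, φ(14617) = 46 · 310 = 14260.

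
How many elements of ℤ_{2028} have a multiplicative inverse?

624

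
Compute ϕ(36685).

Prime factorization: 36685 = 5 · 11 · 23 · 29.
φ(5) = 5 − 1 = 4.
φ(11) = 11 − 1 = 10.
φ(23) = 23 − 1 = 22.
φ(29) = 29 − 1 = 28.
φ(36685) = 4 × 10 × 22 × 28 = 24640.

24640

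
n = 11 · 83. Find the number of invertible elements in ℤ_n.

820

φ(11) = 11 − 1 = 10.
φ(83) = 83 − 1 = 82.
Since φ is multiplicative, φ(913) = 10 · 82 = 820.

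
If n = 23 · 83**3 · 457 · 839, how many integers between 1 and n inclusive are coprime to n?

φ(5042434598723) = 5042434598723 · (1 − 1/23) · (1 − 1/83) · (1 − 1/457) · (1 − 1/839)
       = 5042434598723 · 689358912/731954507 = 4748993544768.

4748993544768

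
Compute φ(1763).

Prime factorization: 1763 = 41 * 43.
φ(1763) = 1763 · (1 − 1/41) · (1 − 1/43)
       = 1763 · 1680/1763 = 1680.

1680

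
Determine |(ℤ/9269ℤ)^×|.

7920

9269 = 13 × 23 × 31.
φ(9269) = 9269 · (1 − 1/13) · (1 − 1/23) · (1 − 1/31)
       = 9269 · 7920/9269 = 7920.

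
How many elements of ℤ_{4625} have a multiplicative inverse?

3600

First factor: 4625 = 5^3 × 37.
φ(4625) = 4625 · (1 − 1/5) · (1 − 1/37)
       = 4625 · 144/185 = 3600.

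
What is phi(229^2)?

52212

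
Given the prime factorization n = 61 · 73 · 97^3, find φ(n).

φ(4064132869) = 4064132869 · (1 − 1/61) · (1 − 1/73) · (1 − 1/97)
       = 4064132869 · 414720/431941 = 3902100480.

3902100480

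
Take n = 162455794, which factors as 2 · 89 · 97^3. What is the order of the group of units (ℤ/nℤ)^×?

79487232

φ(162455794) = 162455794 · (1 − 1/2) · (1 − 1/89) · (1 − 1/97)
       = 162455794 · 8448/17266 = 79487232.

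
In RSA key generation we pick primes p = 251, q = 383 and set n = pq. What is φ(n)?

95500

φ(251) = 251 − 1 = 250.
φ(383) = 383 − 1 = 382.
Multiply: 250 · 382 = 95500.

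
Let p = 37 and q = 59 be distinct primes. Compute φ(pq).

2088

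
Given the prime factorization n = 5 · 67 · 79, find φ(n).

φ(26465) = 26465 · (1 − 1/5) · (1 − 1/67) · (1 − 1/79)
       = 26465 · 20592/26465 = 20592.

20592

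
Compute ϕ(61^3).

φ(226981) = 226981 · (1 − 1/61)
       = 226981 · 60/61 = 223260.

223260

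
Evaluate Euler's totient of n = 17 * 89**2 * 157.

φ(17) = 17 − 1 = 16.
φ(89^2) = 89^1·(89−1) = 89·88 = 7832.
φ(157) = 157 − 1 = 156.
Since φ is multiplicative, φ(21141149) = 16 · 7832 · 156 = 19548672.

19548672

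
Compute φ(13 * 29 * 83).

φ(13) = 13 − 1 = 12.
φ(29) = 29 − 1 = 28.
φ(83) = 83 − 1 = 82.
Since φ is multiplicative, φ(31291) = 12 · 28 · 82 = 27552.

27552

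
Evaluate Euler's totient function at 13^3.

2028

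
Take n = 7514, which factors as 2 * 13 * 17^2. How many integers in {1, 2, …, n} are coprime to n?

3264

φ(2) = 2 − 1 = 1.
φ(13) = 13 − 1 = 12.
φ(17^2) = 17^2 − 17^1 = 289 − 17 = 272.
φ(7514) = 1 × 12 × 272 = 3264.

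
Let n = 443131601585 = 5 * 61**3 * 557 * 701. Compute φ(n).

347571168000

φ(5) = 5 − 1 = 4.
φ(61^3) = 61^3 − 61^2 = 226981 − 3721 = 223260.
φ(557) = 557 − 1 = 556.
φ(701) = 701 − 1 = 700.
Multiply: 4 · 223260 · 556 · 700 = 347571168000.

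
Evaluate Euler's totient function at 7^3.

φ(343) = 343 · (1 − 1/7)
       = 343 · 6/7 = 294.

294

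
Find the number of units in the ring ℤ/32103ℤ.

32103 = 3**3 × 29 × 41.
φ(3^3) = 3^3 − 3^2 = 27 − 9 = 18.
φ(29) = 29 − 1 = 28.
φ(41) = 41 − 1 = 40.
Since φ is multiplicative, φ(32103) = 18 · 28 · 40 = 20160.

20160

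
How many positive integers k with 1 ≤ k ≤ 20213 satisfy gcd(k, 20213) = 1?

First factor: 20213 = 17 · 29 · 41.
φ(17) = 17 − 1 = 16.
φ(29) = 29 − 1 = 28.
φ(41) = 41 − 1 = 40.
φ(20213) = 16 × 28 × 40 = 17920.

17920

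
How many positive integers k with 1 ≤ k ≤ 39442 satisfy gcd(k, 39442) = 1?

Prime factorization: 39442 = 2 * 13 * 37 * 41.
φ(2) = 2 − 1 = 1.
φ(13) = 13 − 1 = 12.
φ(37) = 37 − 1 = 36.
φ(41) = 41 − 1 = 40.
Multiply: 1 · 12 · 36 · 40 = 17280.

17280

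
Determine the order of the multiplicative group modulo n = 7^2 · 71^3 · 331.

4890778200

φ(5804958509) = 5804958509 · (1 − 1/7) · (1 − 1/71) · (1 − 1/331)
       = 5804958509 · 138600/164507 = 4890778200.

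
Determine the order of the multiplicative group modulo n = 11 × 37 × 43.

φ(17501) = 17501 · (1 − 1/11) · (1 − 1/37) · (1 − 1/43)
       = 17501 · 15120/17501 = 15120.

15120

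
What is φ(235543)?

235543 = 7^2 · 11 · 19 · 23.
φ(7^2) = 7^1·(7−1) = 7·6 = 42.
φ(11) = 11 − 1 = 10.
φ(19) = 19 − 1 = 18.
φ(23) = 23 − 1 = 22.
φ(235543) = 42 × 10 × 18 × 22 = 166320.

166320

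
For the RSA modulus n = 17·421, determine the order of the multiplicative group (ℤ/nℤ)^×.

φ(n) = (p − 1)(q − 1) = (17−1)(421−1) = 16·420 = 6720.

6720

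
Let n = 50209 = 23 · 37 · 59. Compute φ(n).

φ(50209) = 50209 · (1 − 1/23) · (1 − 1/37) · (1 − 1/59)
       = 50209 · 45936/50209 = 45936.

45936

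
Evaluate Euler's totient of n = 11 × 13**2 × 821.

1279200

φ(11) = 11 − 1 = 10.
φ(13^2) = 13^1·(13−1) = 13·12 = 156.
φ(821) = 821 − 1 = 820.
Since φ is multiplicative, φ(1526239) = 10 · 156 · 820 = 1279200.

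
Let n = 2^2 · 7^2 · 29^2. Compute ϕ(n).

φ(2^2) = 2^1·(2−1) = 2·1 = 2.
φ(7^2) = 7^1·(7−1) = 7·6 = 42.
φ(29^2) = 29^1·(29−1) = 29·28 = 812.
Multiply: 2 · 42 · 812 = 68208.

68208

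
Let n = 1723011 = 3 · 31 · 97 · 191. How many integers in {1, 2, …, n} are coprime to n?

1094400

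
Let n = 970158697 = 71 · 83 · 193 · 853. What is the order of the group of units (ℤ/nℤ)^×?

938972160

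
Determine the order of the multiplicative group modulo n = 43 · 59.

2436

φ(2537) = 2537 · (1 − 1/43) · (1 − 1/59)
       = 2537 · 2436/2537 = 2436.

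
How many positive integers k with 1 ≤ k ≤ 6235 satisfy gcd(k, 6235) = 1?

Prime factorization: 6235 = 5 × 29 × 43.
φ(5) = 5 − 1 = 4.
φ(29) = 29 − 1 = 28.
φ(43) = 43 − 1 = 42.
Since φ is multiplicative, φ(6235) = 4 · 28 · 42 = 4704.

4704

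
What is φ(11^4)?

13310

φ(14641) = 14641 · (1 − 1/11)
       = 14641 · 10/11 = 13310.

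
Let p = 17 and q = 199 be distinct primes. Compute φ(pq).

3168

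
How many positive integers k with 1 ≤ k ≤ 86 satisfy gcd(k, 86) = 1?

42

86 = 2 * 43.
φ(86) = 86 · (1 − 1/2) · (1 − 1/43)
       = 86 · 42/86 = 42.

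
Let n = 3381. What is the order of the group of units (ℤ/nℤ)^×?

Prime factorization: 3381 = 3 × 7^2 × 23.
φ(3) = 3 − 1 = 2.
φ(7^2) = 7^1·(7−1) = 7·6 = 42.
φ(23) = 23 − 1 = 22.
Multiply: 2 · 42 · 22 = 1848.

1848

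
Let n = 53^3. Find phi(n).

146068

φ(53^3) = 53^3 − 53^2 = 148877 − 2809 = 146068.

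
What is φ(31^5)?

φ(31^5) = 31^4·(31−1) = 923521·30 = 27705630.

27705630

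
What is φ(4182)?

Factor 4182: 4182 = 2 · 3 · 17 · 41.
φ(2) = 2 − 1 = 1.
φ(3) = 3 − 1 = 2.
φ(17) = 17 − 1 = 16.
φ(41) = 41 − 1 = 40.
Multiply: 1 · 2 · 16 · 40 = 1280.

1280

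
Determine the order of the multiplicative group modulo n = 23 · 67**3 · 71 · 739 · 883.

296988209955360

φ(320490923698723) = 320490923698723 · (1 − 1/23) · (1 − 1/67) · (1 − 1/71) · (1 − 1/739) · (1 − 1/883)
       = 320490923698723 · 66159102240/71394725707 = 296988209955360.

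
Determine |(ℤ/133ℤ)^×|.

133 = 7 × 19.
φ(7) = 7 − 1 = 6.
φ(19) = 19 − 1 = 18.
φ(133) = 6 × 18 = 108.

108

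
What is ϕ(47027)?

47027 = 31 · 37 · 41.
φ(47027) = 47027 · (1 − 1/31) · (1 − 1/37) · (1 − 1/41)
       = 47027 · 43200/47027 = 43200.

43200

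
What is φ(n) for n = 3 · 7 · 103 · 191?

232560

φ(3) = 3 − 1 = 2.
φ(7) = 7 − 1 = 6.
φ(103) = 103 − 1 = 102.
φ(191) = 191 − 1 = 190.
Since φ is multiplicative, φ(413133) = 2 · 6 · 102 · 190 = 232560.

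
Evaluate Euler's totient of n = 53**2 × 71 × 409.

φ(81570551) = 81570551 · (1 − 1/53) · (1 − 1/71) · (1 − 1/409)
       = 81570551 · 1485120/1539067 = 78711360.

78711360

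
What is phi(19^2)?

φ(361) = 361 · (1 − 1/19)
       = 361 · 18/19 = 342.

342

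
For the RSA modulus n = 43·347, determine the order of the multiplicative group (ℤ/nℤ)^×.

14532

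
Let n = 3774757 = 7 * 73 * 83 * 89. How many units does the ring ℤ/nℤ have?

3117312

φ(3774757) = 3774757 · (1 − 1/7) · (1 − 1/73) · (1 − 1/83) · (1 − 1/89)
       = 3774757 · 3117312/3774757 = 3117312.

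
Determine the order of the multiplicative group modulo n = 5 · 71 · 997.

φ(5) = 5 − 1 = 4.
φ(71) = 71 − 1 = 70.
φ(997) = 997 − 1 = 996.
Multiply: 4 · 70 · 996 = 278880.

278880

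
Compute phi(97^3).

903264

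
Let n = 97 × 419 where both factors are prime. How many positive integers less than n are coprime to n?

For distinct primes, φ(pq) = (p−1)(q−1) = 96 × 418 = 40128.

40128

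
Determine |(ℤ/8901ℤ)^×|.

Prime factorization: 8901 = 3**2 × 23 × 43.
φ(8901) = 8901 · (1 − 1/3) · (1 − 1/23) · (1 − 1/43)
       = 8901 · 1848/2967 = 5544.

5544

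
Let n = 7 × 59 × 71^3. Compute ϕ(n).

122798760

φ(147817243) = 147817243 · (1 − 1/7) · (1 − 1/59) · (1 − 1/71)
       = 147817243 · 24360/29323 = 122798760.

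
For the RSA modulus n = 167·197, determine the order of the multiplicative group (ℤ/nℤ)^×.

φ(pq) = (p−1)(q−1) = 166 · 196 = 32536.

32536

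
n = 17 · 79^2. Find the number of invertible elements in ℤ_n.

98592

φ(17) = 17 − 1 = 16.
φ(79^2) = 79^2 − 79^1 = 6241 − 79 = 6162.
Since φ is multiplicative, φ(106097) = 16 · 6162 = 98592.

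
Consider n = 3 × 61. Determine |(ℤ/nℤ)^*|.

120

φ(183) = 183 · (1 − 1/3) · (1 − 1/61)
       = 183 · 120/183 = 120.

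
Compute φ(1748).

792

First factor: 1748 = 2^2 * 19 * 23.
φ(1748) = 1748 · (1 − 1/2) · (1 − 1/19) · (1 − 1/23)
       = 1748 · 396/874 = 792.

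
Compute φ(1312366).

Prime factorization: 1312366 = 2 * 11^3 * 17 * 29.
φ(2) = 2 − 1 = 1.
φ(11^3) = 11^3 − 11^2 = 1331 − 121 = 1210.
φ(17) = 17 − 1 = 16.
φ(29) = 29 − 1 = 28.
Since φ is multiplicative, φ(1312366) = 1 · 1210 · 16 · 28 = 542080.

542080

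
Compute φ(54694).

Prime factorization: 54694 = 2 · 23 · 29 · 41.
φ(2) = 2 − 1 = 1.
φ(23) = 23 − 1 = 22.
φ(29) = 29 − 1 = 28.
φ(41) = 41 − 1 = 40.
Multiply: 1 · 22 · 28 · 40 = 24640.

24640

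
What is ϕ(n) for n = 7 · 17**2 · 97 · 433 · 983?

φ(83523566609) = 83523566609 · (1 − 1/7) · (1 − 1/17) · (1 − 1/97) · (1 − 1/433) · (1 − 1/983)
       = 83523566609 · 3909648384/4913150977 = 66464022528.

66464022528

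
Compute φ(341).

First factor: 341 = 11 * 31.
φ(341) = 341 · (1 − 1/11) · (1 − 1/31)
       = 341 · 300/341 = 300.

300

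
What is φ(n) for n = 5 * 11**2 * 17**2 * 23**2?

φ(5) = 5 − 1 = 4.
φ(11^2) = 11^2 − 11^1 = 121 − 11 = 110.
φ(17^2) = 17^2 − 17^1 = 289 − 17 = 272.
φ(23^2) = 23^2 − 23^1 = 529 − 23 = 506.
Since φ is multiplicative, φ(92493005) = 4 · 110 · 272 · 506 = 60558080.

60558080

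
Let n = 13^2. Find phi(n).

156

φ(169) = 169 · (1 − 1/13)
       = 169 · 12/13 = 156.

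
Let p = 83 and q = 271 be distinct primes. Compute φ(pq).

22140

φ(n) = (p − 1)(q − 1) = (83−1)(271−1) = 82·270 = 22140.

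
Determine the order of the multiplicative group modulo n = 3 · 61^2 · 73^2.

38473920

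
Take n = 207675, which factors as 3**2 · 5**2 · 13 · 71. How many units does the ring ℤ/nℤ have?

100800

φ(3^2) = 3^1·(3−1) = 3·2 = 6.
φ(5^2) = 5^2 − 5^1 = 25 − 5 = 20.
φ(13) = 13 − 1 = 12.
φ(71) = 71 − 1 = 70.
Multiply: 6 · 20 · 12 · 70 = 100800.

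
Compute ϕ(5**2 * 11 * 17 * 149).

φ(5^2) = 5^2 − 5^1 = 25 − 5 = 20.
φ(11) = 11 − 1 = 10.
φ(17) = 17 − 1 = 16.
φ(149) = 149 − 1 = 148.
Since φ is multiplicative, φ(696575) = 20 · 10 · 16 · 148 = 473600.

473600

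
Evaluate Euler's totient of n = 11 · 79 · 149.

φ(11) = 11 − 1 = 10.
φ(79) = 79 − 1 = 78.
φ(149) = 149 − 1 = 148.
φ(129481) = 10 × 78 × 148 = 115440.

115440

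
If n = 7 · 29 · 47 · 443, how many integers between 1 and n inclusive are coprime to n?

φ(7) = 7 − 1 = 6.
φ(29) = 29 − 1 = 28.
φ(47) = 47 − 1 = 46.
φ(443) = 443 − 1 = 442.
φ(4226663) = 6 × 28 × 46 × 442 = 3415776.

3415776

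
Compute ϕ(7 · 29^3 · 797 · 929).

104367750144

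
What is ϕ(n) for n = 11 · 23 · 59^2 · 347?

260482640

φ(11) = 11 − 1 = 10.
φ(23) = 23 − 1 = 22.
φ(59^2) = 59^1·(59−1) = 59·58 = 3422.
φ(347) = 347 − 1 = 346.
Multiply: 10 · 22 · 3422 · 346 = 260482640.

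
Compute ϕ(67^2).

4422

φ(67^2) = 67^1·(67−1) = 67·66 = 4422.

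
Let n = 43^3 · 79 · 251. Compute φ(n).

1514331000

φ(1576544303) = 1576544303 · (1 − 1/43) · (1 − 1/79) · (1 − 1/251)
       = 1576544303 · 819000/852647 = 1514331000.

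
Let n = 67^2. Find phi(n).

4422

φ(67^2) = 67^2 − 67^1 = 4489 − 67 = 4422.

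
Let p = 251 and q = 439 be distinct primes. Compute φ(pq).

109500

φ(251) = 251 − 1 = 250.
φ(439) = 439 − 1 = 438.
φ(110189) = 250 × 438 = 109500.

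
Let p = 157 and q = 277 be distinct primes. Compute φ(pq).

43056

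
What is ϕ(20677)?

Factor 20677: 20677 = 23 · 29 · 31.
φ(23) = 23 − 1 = 22.
φ(29) = 29 − 1 = 28.
φ(31) = 31 − 1 = 30.
φ(20677) = 22 × 28 × 30 = 18480.

18480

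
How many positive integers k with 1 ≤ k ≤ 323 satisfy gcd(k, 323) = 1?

First factor: 323 = 17 × 19.
φ(323) = 323 · (1 − 1/17) · (1 − 1/19)
       = 323 · 288/323 = 288.

288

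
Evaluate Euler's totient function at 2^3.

φ(2^3) = 2^2·(2−1) = 4·1 = 4.

4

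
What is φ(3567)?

3567 = 3 · 29 · 41.
φ(3567) = 3567 · (1 − 1/3) · (1 − 1/29) · (1 − 1/41)
       = 3567 · 2240/3567 = 2240.

2240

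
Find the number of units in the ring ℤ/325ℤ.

240

325 = 5^2 × 13.
φ(5^2) = 5^2 − 5^1 = 25 − 5 = 20.
φ(13) = 13 − 1 = 12.
φ(325) = 20 × 12 = 240.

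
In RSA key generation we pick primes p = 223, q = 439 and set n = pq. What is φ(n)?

97236

φ(n) = (p − 1)(q − 1) = (223−1)(439−1) = 222·438 = 97236.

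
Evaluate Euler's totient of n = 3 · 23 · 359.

φ(3) = 3 − 1 = 2.
φ(23) = 23 − 1 = 22.
φ(359) = 359 − 1 = 358.
φ(24771) = 2 × 22 × 358 = 15752.

15752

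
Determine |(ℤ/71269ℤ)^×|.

71269 = 11**2 × 19 × 31.
φ(71269) = 71269 · (1 − 1/11) · (1 − 1/19) · (1 − 1/31)
       = 71269 · 5400/6479 = 59400.

59400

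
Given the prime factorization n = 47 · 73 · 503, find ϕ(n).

1662624

φ(1725793) = 1725793 · (1 − 1/47) · (1 − 1/73) · (1 − 1/503)
       = 1725793 · 1662624/1725793 = 1662624.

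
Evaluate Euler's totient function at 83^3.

φ(83^3) = 83^3 − 83^2 = 571787 − 6889 = 564898.

564898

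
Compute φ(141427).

110880

141427 = 11 · 13 · 23 · 43.
φ(11) = 11 − 1 = 10.
φ(13) = 13 − 1 = 12.
φ(23) = 23 − 1 = 22.
φ(43) = 43 − 1 = 42.
Since φ is multiplicative, φ(141427) = 10 · 12 · 22 · 42 = 110880.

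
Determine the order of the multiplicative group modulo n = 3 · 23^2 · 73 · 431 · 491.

φ(24516504471) = 24516504471 · (1 − 1/3) · (1 − 1/23) · (1 − 1/73) · (1 − 1/431) · (1 − 1/491)
       = 24516504471 · 667497600/1065934977 = 15352444800.

15352444800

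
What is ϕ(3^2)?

6

φ(3^2) = 3^1·(3−1) = 3·2 = 6.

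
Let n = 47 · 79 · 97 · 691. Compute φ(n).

237669120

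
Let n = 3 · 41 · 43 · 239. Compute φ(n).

799680

φ(3) = 3 − 1 = 2.
φ(41) = 41 − 1 = 40.
φ(43) = 43 − 1 = 42.
φ(239) = 239 − 1 = 238.
Since φ is multiplicative, φ(1264071) = 2 · 40 · 42 · 238 = 799680.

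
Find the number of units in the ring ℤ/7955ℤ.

First factor: 7955 = 5 * 37 * 43.
φ(5) = 5 − 1 = 4.
φ(37) = 37 − 1 = 36.
φ(43) = 43 − 1 = 42.
Since φ is multiplicative, φ(7955) = 4 · 36 · 42 = 6048.

6048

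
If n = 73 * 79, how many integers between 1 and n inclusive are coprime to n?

φ(5767) = 5767 · (1 − 1/73) · (1 − 1/79)
       = 5767 · 5616/5767 = 5616.

5616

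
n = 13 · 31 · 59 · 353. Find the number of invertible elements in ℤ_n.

φ(13) = 13 − 1 = 12.
φ(31) = 31 − 1 = 30.
φ(59) = 59 − 1 = 58.
φ(353) = 353 − 1 = 352.
Since φ is multiplicative, φ(8393281) = 12 · 30 · 58 · 352 = 7349760.

7349760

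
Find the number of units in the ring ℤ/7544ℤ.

3520

Factor 7544: 7544 = 2**3 * 23 * 41.
φ(2^3) = 2^3 − 2^2 = 8 − 4 = 4.
φ(23) = 23 − 1 = 22.
φ(41) = 41 − 1 = 40.
φ(7544) = 4 × 22 × 40 = 3520.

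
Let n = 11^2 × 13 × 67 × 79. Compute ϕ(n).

6795360

φ(11^2) = 11^2 − 11^1 = 121 − 11 = 110.
φ(13) = 13 − 1 = 12.
φ(67) = 67 − 1 = 66.
φ(79) = 79 − 1 = 78.
Multiply: 110 · 12 · 66 · 78 = 6795360.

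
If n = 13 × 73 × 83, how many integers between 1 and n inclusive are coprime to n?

70848

φ(13) = 13 − 1 = 12.
φ(73) = 73 − 1 = 72.
φ(83) = 83 − 1 = 82.
φ(78767) = 12 × 72 × 82 = 70848.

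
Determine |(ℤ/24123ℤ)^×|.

13440

Prime factorization: 24123 = 3 · 11 · 17 · 43.
φ(3) = 3 − 1 = 2.
φ(11) = 11 − 1 = 10.
φ(17) = 17 − 1 = 16.
φ(43) = 43 − 1 = 42.
Since φ is multiplicative, φ(24123) = 2 · 10 · 16 · 42 = 13440.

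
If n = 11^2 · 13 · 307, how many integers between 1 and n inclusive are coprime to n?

403920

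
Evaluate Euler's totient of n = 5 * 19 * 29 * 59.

116928

φ(5) = 5 − 1 = 4.
φ(19) = 19 − 1 = 18.
φ(29) = 29 − 1 = 28.
φ(59) = 59 − 1 = 58.
φ(162545) = 4 × 18 × 28 × 58 = 116928.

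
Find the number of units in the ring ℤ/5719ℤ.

First factor: 5719 = 7 * 19 * 43.
φ(7) = 7 − 1 = 6.
φ(19) = 19 − 1 = 18.
φ(43) = 43 − 1 = 42.
φ(5719) = 6 × 18 × 42 = 4536.

4536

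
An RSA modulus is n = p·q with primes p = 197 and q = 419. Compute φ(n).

φ(n) = (p − 1)(q − 1) = (197−1)(419−1) = 196·418 = 81928.

81928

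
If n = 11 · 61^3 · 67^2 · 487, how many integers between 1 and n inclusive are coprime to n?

4798062799200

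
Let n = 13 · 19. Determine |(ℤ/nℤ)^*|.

φ(247) = 247 · (1 − 1/13) · (1 − 1/19)
       = 247 · 216/247 = 216.

216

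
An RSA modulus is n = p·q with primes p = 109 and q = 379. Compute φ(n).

φ(n) = (p − 1)(q − 1) = (109−1)(379−1) = 108·378 = 40824.

40824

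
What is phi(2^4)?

φ(2^4) = 2^4 − 2^3 = 16 − 8 = 8.

8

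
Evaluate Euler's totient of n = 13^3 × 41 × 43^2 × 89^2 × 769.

881210344734720

φ(1014511975483877) = 1014511975483877 · (1 − 1/13) · (1 − 1/41) · (1 − 1/43) · (1 − 1/89) · (1 − 1/769)
       = 1014511975483877 · 1362493440/1568599279 = 881210344734720.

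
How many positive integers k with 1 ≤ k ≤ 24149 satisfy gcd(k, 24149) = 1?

21600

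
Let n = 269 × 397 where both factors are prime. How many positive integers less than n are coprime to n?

φ(pq) = (p−1)(q−1) = 268 · 396 = 106128.

106128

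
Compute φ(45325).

30240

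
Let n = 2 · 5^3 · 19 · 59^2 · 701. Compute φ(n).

φ(11590859750) = 11590859750 · (1 − 1/2) · (1 − 1/5) · (1 − 1/19) · (1 − 1/59) · (1 − 1/701)
       = 11590859750 · 2923200/7858210 = 4311720000.

4311720000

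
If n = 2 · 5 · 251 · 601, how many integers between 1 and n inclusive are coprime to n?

φ(1508510) = 1508510 · (1 − 1/2) · (1 − 1/5) · (1 − 1/251) · (1 − 1/601)
       = 1508510 · 600000/1508510 = 600000.

600000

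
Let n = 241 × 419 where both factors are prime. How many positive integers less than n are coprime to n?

For distinct primes, φ(pq) = (p−1)(q−1) = 240 × 418 = 100320.

100320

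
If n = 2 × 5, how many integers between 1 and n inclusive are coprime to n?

φ(2) = 2 − 1 = 1.
φ(5) = 5 − 1 = 4.
Multiply: 1 · 4 = 4.

4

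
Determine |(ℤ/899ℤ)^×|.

First factor: 899 = 29 × 31.
φ(899) = 899 · (1 − 1/29) · (1 − 1/31)
       = 899 · 840/899 = 840.

840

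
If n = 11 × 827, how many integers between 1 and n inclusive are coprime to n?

8260

φ(11) = 11 − 1 = 10.
φ(827) = 827 − 1 = 826.
Multiply: 10 · 826 = 8260.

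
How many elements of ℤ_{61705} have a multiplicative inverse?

40320

Prime factorization: 61705 = 5 * 7 * 41 * 43.
φ(61705) = 61705 · (1 − 1/5) · (1 − 1/7) · (1 − 1/41) · (1 − 1/43)
       = 61705 · 40320/61705 = 40320.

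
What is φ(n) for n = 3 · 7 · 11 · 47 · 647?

φ(3) = 3 − 1 = 2.
φ(7) = 7 − 1 = 6.
φ(11) = 11 − 1 = 10.
φ(47) = 47 − 1 = 46.
φ(647) = 647 − 1 = 646.
Multiply: 2 · 6 · 10 · 46 · 646 = 3565920.

3565920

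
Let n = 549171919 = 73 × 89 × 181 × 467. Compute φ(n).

531463680

φ(549171919) = 549171919 · (1 − 1/73) · (1 − 1/89) · (1 − 1/181) · (1 − 1/467)
       = 549171919 · 531463680/549171919 = 531463680.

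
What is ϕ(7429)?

First factor: 7429 = 17 · 19 · 23.
φ(17) = 17 − 1 = 16.
φ(19) = 19 − 1 = 18.
φ(23) = 23 − 1 = 22.
Multiply: 16 · 18 · 22 = 6336.

6336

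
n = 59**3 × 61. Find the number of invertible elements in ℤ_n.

12113880

φ(59^3) = 59^2·(59−1) = 3481·58 = 201898.
φ(61) = 61 − 1 = 60.
φ(12528119) = 201898 × 60 = 12113880.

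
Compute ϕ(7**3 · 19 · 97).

508032

φ(632149) = 632149 · (1 − 1/7) · (1 − 1/19) · (1 − 1/97)
       = 632149 · 10368/12901 = 508032.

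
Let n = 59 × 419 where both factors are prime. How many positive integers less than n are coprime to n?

φ(pq) = (p−1)(q−1) = 58 · 418 = 24244.

24244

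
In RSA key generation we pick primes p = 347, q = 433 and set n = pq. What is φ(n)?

φ(150251) = 150251 · (1 − 1/347) · (1 − 1/433)
       = 150251 · 149472/150251 = 149472.

149472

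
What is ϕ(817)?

756

Prime factorization: 817 = 19 · 43.
φ(817) = 817 · (1 − 1/19) · (1 − 1/43)
       = 817 · 756/817 = 756.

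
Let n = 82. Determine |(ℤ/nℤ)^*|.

40

82 = 2 · 41.
φ(82) = 82 · (1 − 1/2) · (1 − 1/41)
       = 82 · 40/82 = 40.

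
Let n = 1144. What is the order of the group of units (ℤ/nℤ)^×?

480

Factor 1144: 1144 = 2^3 · 11 · 13.
φ(2^3) = 2^2·(2−1) = 4·1 = 4.
φ(11) = 11 − 1 = 10.
φ(13) = 13 − 1 = 12.
Since φ is multiplicative, φ(1144) = 4 · 10 · 12 = 480.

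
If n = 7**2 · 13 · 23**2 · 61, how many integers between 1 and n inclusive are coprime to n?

15301440

φ(7^2) = 7^2 − 7^1 = 49 − 7 = 42.
φ(13) = 13 − 1 = 12.
φ(23^2) = 23^2 − 23^1 = 529 − 23 = 506.
φ(61) = 61 − 1 = 60.
Multiply: 42 · 12 · 506 · 60 = 15301440.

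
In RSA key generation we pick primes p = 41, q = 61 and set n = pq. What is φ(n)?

2400

For distinct primes, φ(pq) = (p−1)(q−1) = 40 × 60 = 2400.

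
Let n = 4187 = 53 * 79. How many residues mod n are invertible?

φ(4187) = 4187 · (1 − 1/53) · (1 − 1/79)
       = 4187 · 4056/4187 = 4056.

4056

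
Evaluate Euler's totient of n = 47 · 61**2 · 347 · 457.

26563167360

φ(47) = 47 − 1 = 46.
φ(61^2) = 61^1·(61−1) = 61·60 = 3660.
φ(347) = 347 − 1 = 346.
φ(457) = 457 − 1 = 456.
φ(27733405573) = 46 × 3660 × 346 × 456 = 26563167360.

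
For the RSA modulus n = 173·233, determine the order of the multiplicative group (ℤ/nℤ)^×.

39904

For distinct primes, φ(pq) = (p−1)(q−1) = 172 × 232 = 39904.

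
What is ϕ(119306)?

49280

Prime factorization: 119306 = 2 × 11^2 × 17 × 29.
φ(2) = 2 − 1 = 1.
φ(11^2) = 11^2 − 11^1 = 121 − 11 = 110.
φ(17) = 17 − 1 = 16.
φ(29) = 29 − 1 = 28.
Multiply: 1 · 110 · 16 · 28 = 49280.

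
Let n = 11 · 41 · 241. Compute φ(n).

φ(11) = 11 − 1 = 10.
φ(41) = 41 − 1 = 40.
φ(241) = 241 − 1 = 240.
Multiply: 10 · 40 · 240 = 96000.

96000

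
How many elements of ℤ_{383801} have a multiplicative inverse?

316800

Prime factorization: 383801 = 11 * 23 * 37 * 41.
φ(383801) = 383801 · (1 − 1/11) · (1 − 1/23) · (1 − 1/37) · (1 − 1/41)
       = 383801 · 316800/383801 = 316800.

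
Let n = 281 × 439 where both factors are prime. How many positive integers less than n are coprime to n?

For distinct primes, φ(pq) = (p−1)(q−1) = 280 × 438 = 122640.

122640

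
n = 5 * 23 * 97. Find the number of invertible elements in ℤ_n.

φ(11155) = 11155 · (1 − 1/5) · (1 − 1/23) · (1 − 1/97)
       = 11155 · 8448/11155 = 8448.

8448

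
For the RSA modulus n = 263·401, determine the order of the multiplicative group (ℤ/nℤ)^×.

104800

φ(263) = 263 − 1 = 262.
φ(401) = 401 − 1 = 400.
Multiply: 262 · 400 = 104800.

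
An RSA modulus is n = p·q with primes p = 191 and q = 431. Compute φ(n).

φ(191) = 191 − 1 = 190.
φ(431) = 431 − 1 = 430.
Multiply: 190 · 430 = 81700.

81700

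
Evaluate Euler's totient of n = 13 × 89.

1056

φ(13) = 13 − 1 = 12.
φ(89) = 89 − 1 = 88.
Multiply: 12 · 88 = 1056.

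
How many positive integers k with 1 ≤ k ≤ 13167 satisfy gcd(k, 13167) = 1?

Factor 13167: 13167 = 3^2 · 7 · 11 · 19.
φ(3^2) = 3^2 − 3^1 = 9 − 3 = 6.
φ(7) = 7 − 1 = 6.
φ(11) = 11 − 1 = 10.
φ(19) = 19 − 1 = 18.
Since φ is multiplicative, φ(13167) = 6 · 6 · 10 · 18 = 6480.

6480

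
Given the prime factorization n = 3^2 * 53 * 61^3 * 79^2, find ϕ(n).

429227173440

φ(675712676817) = 675712676817 · (1 − 1/3) · (1 − 1/53) · (1 − 1/61) · (1 − 1/79)
       = 675712676817 · 486720/766221 = 429227173440.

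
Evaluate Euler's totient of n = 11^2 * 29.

3080

φ(3509) = 3509 · (1 − 1/11) · (1 − 1/29)
       = 3509 · 280/319 = 3080.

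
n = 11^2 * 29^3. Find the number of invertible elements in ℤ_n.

2590280

φ(11^2) = 11^1·(11−1) = 11·10 = 110.
φ(29^3) = 29^3 − 29^2 = 24389 − 841 = 23548.
Multiply: 110 · 23548 = 2590280.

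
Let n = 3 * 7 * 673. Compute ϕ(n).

φ(3) = 3 − 1 = 2.
φ(7) = 7 − 1 = 6.
φ(673) = 673 − 1 = 672.
φ(14133) = 2 × 6 × 672 = 8064.

8064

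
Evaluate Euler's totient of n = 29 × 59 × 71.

113680

φ(121481) = 121481 · (1 − 1/29) · (1 − 1/59) · (1 − 1/71)
       = 121481 · 113680/121481 = 113680.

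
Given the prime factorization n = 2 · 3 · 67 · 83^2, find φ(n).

φ(2) = 2 − 1 = 1.
φ(3) = 3 − 1 = 2.
φ(67) = 67 − 1 = 66.
φ(83^2) = 83^2 − 83^1 = 6889 − 83 = 6806.
φ(2769378) = 1 × 2 × 66 × 6806 = 898392.

898392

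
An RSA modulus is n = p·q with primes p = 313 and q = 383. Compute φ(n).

φ(119879) = 119879 · (1 − 1/313) · (1 − 1/383)
       = 119879 · 119184/119879 = 119184.

119184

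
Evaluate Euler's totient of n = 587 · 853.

499272

φ(500711) = 500711 · (1 − 1/587) · (1 − 1/853)
       = 500711 · 499272/500711 = 499272.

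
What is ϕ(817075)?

Prime factorization: 817075 = 5^2 · 7^2 · 23 · 29.
φ(5^2) = 5^1·(5−1) = 5·4 = 20.
φ(7^2) = 7^1·(7−1) = 7·6 = 42.
φ(23) = 23 − 1 = 22.
φ(29) = 29 − 1 = 28.
Since φ is multiplicative, φ(817075) = 20 · 42 · 22 · 28 = 517440.

517440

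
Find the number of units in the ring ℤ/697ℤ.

Prime factorization: 697 = 17 · 41.
φ(697) = 697 · (1 − 1/17) · (1 − 1/41)
       = 697 · 640/697 = 640.

640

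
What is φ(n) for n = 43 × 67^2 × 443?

φ(85510961) = 85510961 · (1 − 1/43) · (1 − 1/67) · (1 − 1/443)
       = 85510961 · 1225224/1276283 = 82090008.

82090008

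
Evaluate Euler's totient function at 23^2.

φ(529) = 529 · (1 − 1/23)
       = 529 · 22/23 = 506.

506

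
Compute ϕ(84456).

First factor: 84456 = 2^3 · 3^3 · 17 · 23.
φ(2^3) = 2^3 − 2^2 = 8 − 4 = 4.
φ(3^3) = 3^2·(3−1) = 9·2 = 18.
φ(17) = 17 − 1 = 16.
φ(23) = 23 − 1 = 22.
φ(84456) = 4 × 18 × 16 × 22 = 25344.

25344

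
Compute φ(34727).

Prime factorization: 34727 = 7 * 11**2 * 41.
φ(34727) = 34727 · (1 − 1/7) · (1 − 1/11) · (1 − 1/41)
       = 34727 · 2400/3157 = 26400.

26400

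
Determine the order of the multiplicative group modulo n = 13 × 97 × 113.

φ(142493) = 142493 · (1 − 1/13) · (1 − 1/97) · (1 − 1/113)
       = 142493 · 129024/142493 = 129024.

129024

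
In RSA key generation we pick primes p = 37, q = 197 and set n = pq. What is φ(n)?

φ(pq) = (p−1)(q−1) = 36 · 196 = 7056.

7056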